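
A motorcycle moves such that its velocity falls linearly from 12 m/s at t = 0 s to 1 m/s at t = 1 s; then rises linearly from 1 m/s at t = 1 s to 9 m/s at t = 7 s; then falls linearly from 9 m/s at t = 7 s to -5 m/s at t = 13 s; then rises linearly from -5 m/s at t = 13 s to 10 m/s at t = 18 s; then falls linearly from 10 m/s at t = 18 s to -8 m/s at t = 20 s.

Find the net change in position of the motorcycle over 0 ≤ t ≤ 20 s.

Displacement is the signed area under the v-t curve.
0–1 s: ½(12 + 1)(1) = 6.5 m
1–7 s: ½(1 + 9)(6) = 30 m
7–13 s: ½(9 + -5)(6) = 12 m
13–18 s: ½(-5 + 10)(5) = 12.5 m
18–20 s: ½(10 + -8)(2) = 2 m
Net displacement = 63 m

63 m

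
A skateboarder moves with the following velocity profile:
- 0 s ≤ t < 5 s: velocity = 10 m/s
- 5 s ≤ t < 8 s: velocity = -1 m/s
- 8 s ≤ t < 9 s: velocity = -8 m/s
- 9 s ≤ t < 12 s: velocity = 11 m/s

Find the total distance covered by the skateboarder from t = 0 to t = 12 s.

94 m

Total distance travelled is ∫|v| dt — sum the magnitudes of each area piece.
0–5 s: |10| × 5 = 50 m
5–8 s: |-1| × 3 = 3 m
8–9 s: |-8| × 1 = 8 m
9–12 s: |11| × 3 = 33 m
Total distance = 94 m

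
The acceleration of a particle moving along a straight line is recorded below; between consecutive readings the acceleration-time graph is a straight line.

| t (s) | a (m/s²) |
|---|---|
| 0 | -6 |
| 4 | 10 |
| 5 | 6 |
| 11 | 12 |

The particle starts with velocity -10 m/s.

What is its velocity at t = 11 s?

60 m/s

Δv equals the area under the a-t graph; then v = v₀ + Δv.
0–4 s: ½(-6 + 10)(4) = 8 m/s
4–5 s: ½(10 + 6)(1) = 8 m/s
5–11 s: ½(6 + 12)(6) = 54 m/s
Δv = 70 m/s, so v(11) = -10 + (70) = 60 m/s.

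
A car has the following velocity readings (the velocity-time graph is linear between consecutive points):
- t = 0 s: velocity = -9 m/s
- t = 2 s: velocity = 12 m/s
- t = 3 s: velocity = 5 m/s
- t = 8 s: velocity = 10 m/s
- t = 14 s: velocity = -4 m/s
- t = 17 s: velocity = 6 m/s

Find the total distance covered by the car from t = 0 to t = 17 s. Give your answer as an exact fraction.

Total distance travelled is ∫|v| dt — sum the magnitudes of each area piece.
0–2 s: v = 0 at t = 6/7 s; triangle areas 27/7 + 48/7 = 75/7 m
2–3 s: |½(12 + 5)(1)| = 8.5 m
3–8 s: |½(5 + 10)(5)| = 37.5 m
8–14 s: v = 0 at t = 86/7 s; triangle areas 150/7 + 24/7 = 174/7 m
14–17 s: v = 0 at t = 15.2 s; triangle areas 2.4 + 5.4 = 7.8 m
Total distance = 3128/35 m

3128/35 m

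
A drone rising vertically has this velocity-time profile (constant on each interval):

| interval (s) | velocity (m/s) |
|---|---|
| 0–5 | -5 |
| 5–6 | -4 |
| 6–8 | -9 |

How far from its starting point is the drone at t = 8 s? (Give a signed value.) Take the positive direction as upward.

Net displacement equals the area under the velocity-time graph (areas below the axis count negative).
0–5 s: -5 × 5 = -25 m
5–6 s: -4 × 1 = -4 m
6–8 s: -9 × 2 = -18 m
Net displacement = -47 m

-47 m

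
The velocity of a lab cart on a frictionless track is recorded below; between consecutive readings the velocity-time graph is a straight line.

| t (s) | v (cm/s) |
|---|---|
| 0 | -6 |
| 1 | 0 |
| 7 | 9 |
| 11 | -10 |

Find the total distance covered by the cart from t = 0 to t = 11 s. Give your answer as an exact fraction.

932/19 cm

Distance (not displacement) is the total path length: add the absolute areas under v-t.
0–1 s: |½(-6 + 0)(1)| = 3 cm
1–7 s: |½(0 + 9)(6)| = 27 cm
7–11 s: v = 0 at t = 169/19 s; triangle areas 162/19 + 200/19 = 362/19 cm
Total distance = 932/19 cm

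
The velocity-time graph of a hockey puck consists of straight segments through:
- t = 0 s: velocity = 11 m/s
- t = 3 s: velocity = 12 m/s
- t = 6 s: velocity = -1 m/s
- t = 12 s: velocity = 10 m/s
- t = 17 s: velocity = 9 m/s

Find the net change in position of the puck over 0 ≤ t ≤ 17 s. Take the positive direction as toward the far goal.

125.5 m

Net displacement equals the area under the velocity-time graph (areas below the axis count negative).
0–3 s: ½(11 + 12)(3) = 34.5 m
3–6 s: ½(12 + -1)(3) = 16.5 m
6–12 s: ½(-1 + 10)(6) = 27 m
12–17 s: ½(10 + 9)(5) = 47.5 m
Net displacement = 125.5 m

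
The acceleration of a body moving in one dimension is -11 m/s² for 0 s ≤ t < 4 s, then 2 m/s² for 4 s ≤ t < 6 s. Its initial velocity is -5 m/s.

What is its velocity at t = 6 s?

Δv equals the area under the a-t graph; then v = v₀ + Δv.
0–4 s: -11 × 4 = -44 m/s
4–6 s: 2 × 2 = 4 m/s
Δv = -40 m/s, so v(6) = -5 + (-40) = -45 m/s.

-45 m/s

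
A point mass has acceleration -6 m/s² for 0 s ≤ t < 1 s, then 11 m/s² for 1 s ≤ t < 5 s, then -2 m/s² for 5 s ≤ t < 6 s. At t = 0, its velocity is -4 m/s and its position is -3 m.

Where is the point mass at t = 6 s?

71 m

On each constant-a segment, Δv = aΔt and Δx = v₀Δt + ½aΔt²; chain segment to segment.
0–1 s: v starts -4 m/s; Δx = -4·1 + ½·-6·1² = -7 m; v ends -10 m/s.
1–5 s: v starts -10 m/s; Δx = -10·4 + ½·11·4² = 48 m; v ends 34 m/s.
5–6 s: v starts 34 m/s; Δx = 34·1 + ½·-2·1² = 33 m; v ends 32 m/s.
x(6) = -3 + Σ Δx = 71 m.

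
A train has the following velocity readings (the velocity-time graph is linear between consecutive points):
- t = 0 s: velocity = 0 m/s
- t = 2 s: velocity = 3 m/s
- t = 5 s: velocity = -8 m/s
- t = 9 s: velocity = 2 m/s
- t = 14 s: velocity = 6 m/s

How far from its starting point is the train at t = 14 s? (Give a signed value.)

3.5 m

Displacement is the signed area under the v-t curve.
0–2 s: ½(0 + 3)(2) = 3 m
2–5 s: ½(3 + -8)(3) = -7.5 m
5–9 s: ½(-8 + 2)(4) = -12 m
9–14 s: ½(2 + 6)(5) = 20 m
Net displacement = 3.5 m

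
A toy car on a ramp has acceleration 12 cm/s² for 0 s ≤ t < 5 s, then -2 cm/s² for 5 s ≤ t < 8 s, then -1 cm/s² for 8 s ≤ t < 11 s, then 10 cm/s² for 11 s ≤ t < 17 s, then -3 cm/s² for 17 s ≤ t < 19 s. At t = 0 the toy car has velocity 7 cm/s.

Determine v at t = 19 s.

112 cm/s

Δv equals the area under the a-t graph; then v = v₀ + Δv.
0–5 s: 12 × 5 = 60 cm/s
5–8 s: -2 × 3 = -6 cm/s
8–11 s: -1 × 3 = -3 cm/s
11–17 s: 10 × 6 = 60 cm/s
17–19 s: -3 × 2 = -6 cm/s
Δv = 105 cm/s, so v(19) = 7 + (105) = 112 cm/s.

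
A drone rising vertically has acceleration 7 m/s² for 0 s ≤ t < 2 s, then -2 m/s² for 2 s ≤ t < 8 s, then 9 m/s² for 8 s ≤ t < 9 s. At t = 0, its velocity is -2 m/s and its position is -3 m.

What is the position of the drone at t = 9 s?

On each constant-a segment, Δv = aΔt and Δx = v₀Δt + ½aΔt²; chain segment to segment.
0–2 s: v starts -2 m/s; Δx = -2·2 + ½·7·2² = 10 m; v ends 12 m/s.
2–8 s: v starts 12 m/s; Δx = 12·6 + ½·-2·6² = 36 m; v ends 0 m/s.
8–9 s: v starts 0 m/s; Δx = 0·1 + ½·9·1² = 4.5 m; v ends 9 m/s.
x(9) = -3 + Σ Δx = 47.5 m.

47.5 m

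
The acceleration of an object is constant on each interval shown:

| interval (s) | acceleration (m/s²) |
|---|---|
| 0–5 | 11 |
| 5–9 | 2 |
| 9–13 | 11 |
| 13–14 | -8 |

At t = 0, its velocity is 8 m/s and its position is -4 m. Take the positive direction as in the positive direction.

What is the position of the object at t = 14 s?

On each constant-a segment, Δv = aΔt and Δx = v₀Δt + ½aΔt²; chain segment to segment.
0–5 s: v starts 8 m/s; Δx = 8·5 + ½·11·5² = 177.5 m; v ends 63 m/s.
5–9 s: v starts 63 m/s; Δx = 63·4 + ½·2·4² = 268 m; v ends 71 m/s.
9–13 s: v starts 71 m/s; Δx = 71·4 + ½·11·4² = 372 m; v ends 115 m/s.
13–14 s: v starts 115 m/s; Δx = 115·1 + ½·-8·1² = 111 m; v ends 107 m/s.
x(14) = -4 + Σ Δx = 924.5 m.

924.5 m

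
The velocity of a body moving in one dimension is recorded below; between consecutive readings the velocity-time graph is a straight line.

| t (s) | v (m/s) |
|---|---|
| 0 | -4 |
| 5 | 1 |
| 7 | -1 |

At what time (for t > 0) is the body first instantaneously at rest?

v changes sign on 0–5 s (from -4 to 1); the graph is linear there, so v = 0 at t = 0 + (4)·(5 − 0)/(1 − -4) = 4 s.

t = 4 s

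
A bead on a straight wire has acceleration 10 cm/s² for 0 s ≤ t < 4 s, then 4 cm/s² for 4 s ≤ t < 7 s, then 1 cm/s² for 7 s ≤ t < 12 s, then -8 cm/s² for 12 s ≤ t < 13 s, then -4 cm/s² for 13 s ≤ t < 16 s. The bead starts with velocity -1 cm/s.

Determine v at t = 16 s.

Δv equals the area under the a-t graph; then v = v₀ + Δv.
0–4 s: 10 × 4 = 40 cm/s
4–7 s: 4 × 3 = 12 cm/s
7–12 s: 1 × 5 = 5 cm/s
12–13 s: -8 × 1 = -8 cm/s
13–16 s: -4 × 3 = -12 cm/s
Δv = 37 cm/s, so v(16) = -1 + (37) = 36 cm/s.

36 cm/s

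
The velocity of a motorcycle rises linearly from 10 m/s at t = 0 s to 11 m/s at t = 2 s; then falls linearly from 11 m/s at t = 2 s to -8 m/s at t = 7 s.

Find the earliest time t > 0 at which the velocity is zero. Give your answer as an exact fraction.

v changes sign on 2–7 s (from 11 to -8); the graph is linear there, so v = 0 at t = 2 + (-11)·(7 − 2)/(-8 − 11) = 93/19 s.

t = 93/19 s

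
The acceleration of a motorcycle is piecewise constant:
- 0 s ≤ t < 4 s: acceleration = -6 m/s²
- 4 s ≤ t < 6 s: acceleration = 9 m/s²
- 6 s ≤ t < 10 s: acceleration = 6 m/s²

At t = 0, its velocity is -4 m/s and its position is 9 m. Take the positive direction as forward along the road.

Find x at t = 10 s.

On each constant-a segment, Δv = aΔt and Δx = v₀Δt + ½aΔt²; chain segment to segment.
0–4 s: v starts -4 m/s; Δx = -4·4 + ½·-6·4² = -64 m; v ends -28 m/s.
4–6 s: v starts -28 m/s; Δx = -28·2 + ½·9·2² = -38 m; v ends -10 m/s.
6–10 s: v starts -10 m/s; Δx = -10·4 + ½·6·4² = 8 m; v ends 14 m/s.
x(10) = 9 + Σ Δx = -85 m.

-85 m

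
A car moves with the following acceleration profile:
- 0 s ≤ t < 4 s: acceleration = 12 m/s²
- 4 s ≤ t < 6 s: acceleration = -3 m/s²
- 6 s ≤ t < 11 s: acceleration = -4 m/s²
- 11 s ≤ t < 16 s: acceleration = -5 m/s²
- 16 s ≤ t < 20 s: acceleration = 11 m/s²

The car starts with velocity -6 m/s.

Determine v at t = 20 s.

35 m/s

Δv equals the area under the a-t graph; then v = v₀ + Δv.
0–4 s: 12 × 4 = 48 m/s
4–6 s: -3 × 2 = -6 m/s
6–11 s: -4 × 5 = -20 m/s
11–16 s: -5 × 5 = -25 m/s
16–20 s: 11 × 4 = 44 m/s
Δv = 41 m/s, so v(20) = -6 + (41) = 35 m/s.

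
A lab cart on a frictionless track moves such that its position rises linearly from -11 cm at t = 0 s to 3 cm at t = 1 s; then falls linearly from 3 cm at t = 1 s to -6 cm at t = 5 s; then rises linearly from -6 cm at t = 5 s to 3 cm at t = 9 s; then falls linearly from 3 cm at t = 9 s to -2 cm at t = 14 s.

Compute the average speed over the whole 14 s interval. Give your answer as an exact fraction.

Average speed = (total path length)/(elapsed time); on a piecewise-linear x-t graph the path length is Σ|Δx|.
0–1 s: |Δx| = |3 − -11| = 14 cm
1–5 s: |Δx| = |-6 − 3| = 9 cm
5–9 s: |Δx| = |3 − -6| = 9 cm
9–14 s: |Δx| = |-2 − 3| = 5 cm
Total path = 37 cm; average speed = 37/14 = 37/14 cm/s.

37/14 cm/s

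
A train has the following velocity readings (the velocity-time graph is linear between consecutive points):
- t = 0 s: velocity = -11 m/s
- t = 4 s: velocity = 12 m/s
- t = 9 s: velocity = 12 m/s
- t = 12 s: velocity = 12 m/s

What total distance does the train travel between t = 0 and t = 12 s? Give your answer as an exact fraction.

2738/23 m

Distance (not displacement) is the total path length: add the absolute areas under v-t.
0–4 s: v = 0 at t = 44/23 s; triangle areas 242/23 + 288/23 = 530/23 m
4–9 s: |12| × 5 = 60 m
9–12 s: |12| × 3 = 36 m
Total distance = 2738/23 m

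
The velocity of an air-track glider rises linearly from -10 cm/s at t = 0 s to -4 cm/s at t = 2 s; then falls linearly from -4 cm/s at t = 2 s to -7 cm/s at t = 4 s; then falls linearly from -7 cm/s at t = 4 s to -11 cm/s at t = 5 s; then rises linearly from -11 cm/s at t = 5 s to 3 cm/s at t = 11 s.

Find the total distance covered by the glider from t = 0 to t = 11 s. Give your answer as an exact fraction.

Total distance travelled is ∫|v| dt — sum the magnitudes of each area piece.
0–2 s: |½(-10 + -4)(2)| = 14 cm
2–4 s: |½(-4 + -7)(2)| = 11 cm
4–5 s: |½(-7 + -11)(1)| = 9 cm
5–11 s: v = 0 at t = 68/7 s; triangle areas 363/14 + 27/14 = 195/7 cm
Total distance = 433/7 cm

433/7 cm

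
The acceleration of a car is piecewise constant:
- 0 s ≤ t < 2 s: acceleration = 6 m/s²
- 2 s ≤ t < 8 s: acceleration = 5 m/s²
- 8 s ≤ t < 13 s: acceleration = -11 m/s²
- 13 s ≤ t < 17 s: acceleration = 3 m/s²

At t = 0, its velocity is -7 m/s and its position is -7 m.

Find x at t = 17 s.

On each constant-a segment, Δv = aΔt and Δx = v₀Δt + ½aΔt²; chain segment to segment.
0–2 s: v starts -7 m/s; Δx = -7·2 + ½·6·2² = -2 m; v ends 5 m/s.
2–8 s: v starts 5 m/s; Δx = 5·6 + ½·5·6² = 120 m; v ends 35 m/s.
8–13 s: v starts 35 m/s; Δx = 35·5 + ½·-11·5² = 37.5 m; v ends -20 m/s.
13–17 s: v starts -20 m/s; Δx = -20·4 + ½·3·4² = -56 m; v ends -8 m/s.
x(17) = -7 + Σ Δx = 92.5 m.

92.5 m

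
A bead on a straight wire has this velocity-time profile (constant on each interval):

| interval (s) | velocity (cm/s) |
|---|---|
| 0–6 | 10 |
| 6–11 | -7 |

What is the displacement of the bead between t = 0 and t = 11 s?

25 cm

Net displacement equals the area under the velocity-time graph (areas below the axis count negative).
0–6 s: 10 × 6 = 60 cm
6–11 s: -7 × 5 = -35 cm
Net displacement = 25 cm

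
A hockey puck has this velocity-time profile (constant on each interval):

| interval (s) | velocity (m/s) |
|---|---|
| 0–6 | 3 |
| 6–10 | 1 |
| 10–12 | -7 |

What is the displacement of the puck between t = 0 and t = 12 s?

8 m

Displacement is the signed area under the v-t curve.
0–6 s: 3 × 6 = 18 m
6–10 s: 1 × 4 = 4 m
10–12 s: -7 × 2 = -14 m
Net displacement = 8 m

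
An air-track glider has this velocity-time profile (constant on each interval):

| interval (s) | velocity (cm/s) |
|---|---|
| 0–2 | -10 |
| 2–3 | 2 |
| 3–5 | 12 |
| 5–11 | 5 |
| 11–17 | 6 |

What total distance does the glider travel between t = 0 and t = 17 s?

112 cm

Distance (not displacement) is the total path length: add the absolute areas under v-t.
0–2 s: |-10| × 2 = 20 cm
2–3 s: |2| × 1 = 2 cm
3–5 s: |12| × 2 = 24 cm
5–11 s: |5| × 6 = 30 cm
11–17 s: |6| × 6 = 36 cm
Total distance = 112 cm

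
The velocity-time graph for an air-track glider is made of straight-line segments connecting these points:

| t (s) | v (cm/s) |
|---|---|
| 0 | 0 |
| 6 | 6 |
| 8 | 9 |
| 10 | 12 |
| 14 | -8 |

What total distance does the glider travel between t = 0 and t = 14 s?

74.8 cm

Total distance travelled is ∫|v| dt — sum the magnitudes of each area piece.
0–6 s: |½(0 + 6)(6)| = 18 cm
6–8 s: |½(6 + 9)(2)| = 15 cm
8–10 s: |½(9 + 12)(2)| = 21 cm
10–14 s: v = 0 at t = 12.4 s; triangle areas 14.4 + 6.4 = 20.8 cm
Total distance = 74.8 cm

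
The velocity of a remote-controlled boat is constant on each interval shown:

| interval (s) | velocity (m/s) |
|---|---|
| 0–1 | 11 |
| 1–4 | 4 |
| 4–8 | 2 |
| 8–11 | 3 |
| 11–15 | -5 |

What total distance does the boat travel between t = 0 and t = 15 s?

60 m

Distance (not displacement) is the total path length: add the absolute areas under v-t.
0–1 s: |11| × 1 = 11 m
1–4 s: |4| × 3 = 12 m
4–8 s: |2| × 4 = 8 m
8–11 s: |3| × 3 = 9 m
11–15 s: |-5| × 4 = 20 m
Total distance = 60 m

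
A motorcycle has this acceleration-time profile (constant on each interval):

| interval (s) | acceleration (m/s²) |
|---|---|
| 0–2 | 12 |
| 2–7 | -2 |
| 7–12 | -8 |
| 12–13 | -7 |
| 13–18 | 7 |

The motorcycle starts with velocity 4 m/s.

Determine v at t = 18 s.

6 m/s

Δv equals the area under the a-t graph; then v = v₀ + Δv.
0–2 s: 12 × 2 = 24 m/s
2–7 s: -2 × 5 = -10 m/s
7–12 s: -8 × 5 = -40 m/s
12–13 s: -7 × 1 = -7 m/s
13–18 s: 7 × 5 = 35 m/s
Δv = 2 m/s, so v(18) = 4 + (2) = 6 m/s.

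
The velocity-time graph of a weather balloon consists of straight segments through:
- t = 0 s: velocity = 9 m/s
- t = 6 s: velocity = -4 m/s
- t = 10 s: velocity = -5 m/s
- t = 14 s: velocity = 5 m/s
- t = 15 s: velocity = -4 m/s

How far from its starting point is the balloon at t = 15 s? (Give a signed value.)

Net displacement equals the area under the velocity-time graph (areas below the axis count negative).
0–6 s: ½(9 + -4)(6) = 15 m
6–10 s: ½(-4 + -5)(4) = -18 m
10–14 s: ½(-5 + 5)(4) = 0 m
14–15 s: ½(5 + -4)(1) = 0.5 m
Net displacement = -2.5 m

-2.5 m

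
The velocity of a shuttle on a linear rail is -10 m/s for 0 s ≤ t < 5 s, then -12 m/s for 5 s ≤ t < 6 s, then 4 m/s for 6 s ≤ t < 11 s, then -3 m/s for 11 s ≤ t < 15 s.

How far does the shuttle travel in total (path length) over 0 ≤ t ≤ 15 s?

Total distance travelled is ∫|v| dt — sum the magnitudes of each area piece.
0–5 s: |-10| × 5 = 50 m
5–6 s: |-12| × 1 = 12 m
6–11 s: |4| × 5 = 20 m
11–15 s: |-3| × 4 = 12 m
Total distance = 94 m

94 m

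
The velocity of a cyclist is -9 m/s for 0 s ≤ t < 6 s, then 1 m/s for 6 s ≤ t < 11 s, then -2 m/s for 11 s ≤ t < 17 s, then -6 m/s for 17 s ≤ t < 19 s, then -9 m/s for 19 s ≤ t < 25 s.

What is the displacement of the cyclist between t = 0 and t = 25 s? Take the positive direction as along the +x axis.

-127 m

Displacement is the signed area under the v-t curve.
0–6 s: -9 × 6 = -54 m
6–11 s: 1 × 5 = 5 m
11–17 s: -2 × 6 = -12 m
17–19 s: -6 × 2 = -12 m
19–25 s: -9 × 6 = -54 m
Net displacement = -127 m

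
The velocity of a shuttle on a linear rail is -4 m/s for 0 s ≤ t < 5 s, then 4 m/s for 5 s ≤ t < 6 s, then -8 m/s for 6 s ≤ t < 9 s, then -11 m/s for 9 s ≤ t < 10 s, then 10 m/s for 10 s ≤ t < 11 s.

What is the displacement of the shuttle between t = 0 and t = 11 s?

-41 m

Displacement is the signed area under the v-t curve.
0–5 s: -4 × 5 = -20 m
5–6 s: 4 × 1 = 4 m
6–9 s: -8 × 3 = -24 m
9–10 s: -11 × 1 = -11 m
10–11 s: 10 × 1 = 10 m
Net displacement = -41 m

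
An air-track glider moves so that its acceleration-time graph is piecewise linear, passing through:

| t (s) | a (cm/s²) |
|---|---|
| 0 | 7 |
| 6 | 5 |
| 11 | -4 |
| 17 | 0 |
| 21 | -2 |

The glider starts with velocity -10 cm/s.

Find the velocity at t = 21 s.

12.5 cm/s

Δv equals the area under the a-t graph; then v = v₀ + Δv.
0–6 s: ½(7 + 5)(6) = 36 cm/s
6–11 s: ½(5 + -4)(5) = 2.5 cm/s
11–17 s: ½(-4 + 0)(6) = -12 cm/s
17–21 s: ½(0 + -2)(4) = -4 cm/s
Δv = 22.5 cm/s, so v(21) = -10 + (22.5) = 12.5 cm/s.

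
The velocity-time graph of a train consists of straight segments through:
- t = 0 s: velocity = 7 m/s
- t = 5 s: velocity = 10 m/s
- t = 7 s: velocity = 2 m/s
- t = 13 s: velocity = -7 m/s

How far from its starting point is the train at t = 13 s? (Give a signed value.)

Net displacement equals the area under the velocity-time graph (areas below the axis count negative).
0–5 s: ½(7 + 10)(5) = 42.5 m
5–7 s: ½(10 + 2)(2) = 12 m
7–13 s: ½(2 + -7)(6) = -15 m
Net displacement = 39.5 m

39.5 m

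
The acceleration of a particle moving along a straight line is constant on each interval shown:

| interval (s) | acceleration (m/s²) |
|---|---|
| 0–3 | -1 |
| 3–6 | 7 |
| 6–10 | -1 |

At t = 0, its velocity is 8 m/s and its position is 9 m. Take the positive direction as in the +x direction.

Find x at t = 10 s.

171 m

On each constant-a segment, Δv = aΔt and Δx = v₀Δt + ½aΔt²; chain segment to segment.
0–3 s: v starts 8 m/s; Δx = 8·3 + ½·-1·3² = 19.5 m; v ends 5 m/s.
3–6 s: v starts 5 m/s; Δx = 5·3 + ½·7·3² = 46.5 m; v ends 26 m/s.
6–10 s: v starts 26 m/s; Δx = 26·4 + ½·-1·4² = 96 m; v ends 22 m/s.
x(10) = 9 + Σ Δx = 171 m.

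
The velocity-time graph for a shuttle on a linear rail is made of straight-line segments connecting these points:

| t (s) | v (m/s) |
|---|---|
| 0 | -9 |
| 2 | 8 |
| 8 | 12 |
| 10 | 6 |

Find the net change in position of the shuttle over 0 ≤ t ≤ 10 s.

Displacement is the signed area under the v-t curve.
0–2 s: ½(-9 + 8)(2) = -1 m
2–8 s: ½(8 + 12)(6) = 60 m
8–10 s: ½(12 + 6)(2) = 18 m
Net displacement = 77 m

77 m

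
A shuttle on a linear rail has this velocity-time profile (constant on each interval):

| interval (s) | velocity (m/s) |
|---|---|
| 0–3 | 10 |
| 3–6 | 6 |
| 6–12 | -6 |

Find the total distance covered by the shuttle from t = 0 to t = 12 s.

Total distance travelled is ∫|v| dt — sum the magnitudes of each area piece.
0–3 s: |10| × 3 = 30 m
3–6 s: |6| × 3 = 18 m
6–12 s: |-6| × 6 = 36 m
Total distance = 84 m

84 m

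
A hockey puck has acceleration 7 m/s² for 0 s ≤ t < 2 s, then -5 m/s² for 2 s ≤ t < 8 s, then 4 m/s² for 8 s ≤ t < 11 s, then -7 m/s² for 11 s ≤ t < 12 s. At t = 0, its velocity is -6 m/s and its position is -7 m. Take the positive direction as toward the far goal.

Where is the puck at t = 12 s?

-108.5 m

On each constant-a segment, Δv = aΔt and Δx = v₀Δt + ½aΔt²; chain segment to segment.
0–2 s: v starts -6 m/s; Δx = -6·2 + ½·7·2² = 2 m; v ends 8 m/s.
2–8 s: v starts 8 m/s; Δx = 8·6 + ½·-5·6² = -42 m; v ends -22 m/s.
8–11 s: v starts -22 m/s; Δx = -22·3 + ½·4·3² = -48 m; v ends -10 m/s.
11–12 s: v starts -10 m/s; Δx = -10·1 + ½·-7·1² = -13.5 m; v ends -17 m/s.
x(12) = -7 + Σ Δx = -108.5 m.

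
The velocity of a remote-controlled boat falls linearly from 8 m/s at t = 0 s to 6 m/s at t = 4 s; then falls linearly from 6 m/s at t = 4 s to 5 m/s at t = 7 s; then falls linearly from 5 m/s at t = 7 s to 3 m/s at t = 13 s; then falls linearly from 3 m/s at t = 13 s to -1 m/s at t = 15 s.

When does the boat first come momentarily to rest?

t = 14.5 s

v changes sign on 13–15 s (from 3 to -1); the graph is linear there, so v = 0 at t = 13 + (-3)·(15 − 13)/(-1 − 3) = 14.5 s.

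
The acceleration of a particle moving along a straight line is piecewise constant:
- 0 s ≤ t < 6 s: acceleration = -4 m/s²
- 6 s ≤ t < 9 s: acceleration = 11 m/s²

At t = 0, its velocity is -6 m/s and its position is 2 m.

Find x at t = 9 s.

On each constant-a segment, Δv = aΔt and Δx = v₀Δt + ½aΔt²; chain segment to segment.
0–6 s: v starts -6 m/s; Δx = -6·6 + ½·-4·6² = -108 m; v ends -30 m/s.
6–9 s: v starts -30 m/s; Δx = -30·3 + ½·11·3² = -40.5 m; v ends 3 m/s.
x(9) = 2 + Σ Δx = -146.5 m.

-146.5 m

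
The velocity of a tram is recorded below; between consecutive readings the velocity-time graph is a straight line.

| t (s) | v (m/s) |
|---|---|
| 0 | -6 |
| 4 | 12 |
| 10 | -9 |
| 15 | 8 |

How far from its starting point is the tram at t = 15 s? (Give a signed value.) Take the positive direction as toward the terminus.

Net displacement equals the area under the velocity-time graph (areas below the axis count negative).
0–4 s: ½(-6 + 12)(4) = 12 m
4–10 s: ½(12 + -9)(6) = 9 m
10–15 s: ½(-9 + 8)(5) = -2.5 m
Net displacement = 18.5 m

18.5 m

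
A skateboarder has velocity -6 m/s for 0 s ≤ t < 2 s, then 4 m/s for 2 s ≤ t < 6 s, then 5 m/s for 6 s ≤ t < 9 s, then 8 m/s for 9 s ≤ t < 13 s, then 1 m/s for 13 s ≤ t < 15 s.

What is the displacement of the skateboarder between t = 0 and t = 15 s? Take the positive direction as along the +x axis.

53 m

Displacement is the signed area under the v-t curve.
0–2 s: -6 × 2 = -12 m
2–6 s: 4 × 4 = 16 m
6–9 s: 5 × 3 = 15 m
9–13 s: 8 × 4 = 32 m
13–15 s: 1 × 2 = 2 m
Net displacement = 53 m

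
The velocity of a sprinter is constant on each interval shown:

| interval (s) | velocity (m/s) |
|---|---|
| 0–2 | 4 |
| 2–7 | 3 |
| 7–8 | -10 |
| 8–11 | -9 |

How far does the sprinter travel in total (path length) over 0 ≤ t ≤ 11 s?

Total distance travelled is ∫|v| dt — sum the magnitudes of each area piece.
0–2 s: |4| × 2 = 8 m
2–7 s: |3| × 5 = 15 m
7–8 s: |-10| × 1 = 10 m
8–11 s: |-9| × 3 = 27 m
Total distance = 60 m

60 m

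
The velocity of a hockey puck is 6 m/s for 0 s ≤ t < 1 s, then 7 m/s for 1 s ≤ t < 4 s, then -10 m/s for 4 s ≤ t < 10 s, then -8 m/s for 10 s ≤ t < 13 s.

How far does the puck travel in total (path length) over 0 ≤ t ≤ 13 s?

111 m

Total distance travelled is ∫|v| dt — sum the magnitudes of each area piece.
0–1 s: |6| × 1 = 6 m
1–4 s: |7| × 3 = 21 m
4–10 s: |-10| × 6 = 60 m
10–13 s: |-8| × 3 = 24 m
Total distance = 111 m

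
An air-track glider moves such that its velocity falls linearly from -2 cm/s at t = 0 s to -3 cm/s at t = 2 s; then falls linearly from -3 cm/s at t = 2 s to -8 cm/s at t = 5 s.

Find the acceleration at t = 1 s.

-0.5 cm/s²

Acceleration is the slope of the v-t graph on 0–2 s: (-3 − -2)/(2 − 0) = -0.5 cm/s².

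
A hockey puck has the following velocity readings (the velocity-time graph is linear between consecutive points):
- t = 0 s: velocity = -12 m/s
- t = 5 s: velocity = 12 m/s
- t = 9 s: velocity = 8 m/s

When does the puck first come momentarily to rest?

v changes sign on 0–5 s (from -12 to 12); the graph is linear there, so v = 0 at t = 0 + (12)·(5 − 0)/(12 − -12) = 2.5 s.

t = 2.5 s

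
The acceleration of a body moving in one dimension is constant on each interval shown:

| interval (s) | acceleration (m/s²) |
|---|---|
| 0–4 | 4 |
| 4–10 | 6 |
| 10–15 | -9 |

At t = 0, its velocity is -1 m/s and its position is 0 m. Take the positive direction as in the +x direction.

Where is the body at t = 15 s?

On each constant-a segment, Δv = aΔt and Δx = v₀Δt + ½aΔt²; chain segment to segment.
0–4 s: v starts -1 m/s; Δx = -1·4 + ½·4·4² = 28 m; v ends 15 m/s.
4–10 s: v starts 15 m/s; Δx = 15·6 + ½·6·6² = 198 m; v ends 51 m/s.
10–15 s: v starts 51 m/s; Δx = 51·5 + ½·-9·5² = 142.5 m; v ends 6 m/s.
x(15) = 0 + Σ Δx = 368.5 m.

368.5 m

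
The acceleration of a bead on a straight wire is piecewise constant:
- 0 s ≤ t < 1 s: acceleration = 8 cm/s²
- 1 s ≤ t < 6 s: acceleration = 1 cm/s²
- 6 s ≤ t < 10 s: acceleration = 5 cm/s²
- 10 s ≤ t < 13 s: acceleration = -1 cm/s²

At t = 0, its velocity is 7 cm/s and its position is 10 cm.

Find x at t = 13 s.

344 cm

On each constant-a segment, Δv = aΔt and Δx = v₀Δt + ½aΔt²; chain segment to segment.
0–1 s: v starts 7 cm/s; Δx = 7·1 + ½·8·1² = 11 cm; v ends 15 cm/s.
1–6 s: v starts 15 cm/s; Δx = 15·5 + ½·1·5² = 87.5 cm; v ends 20 cm/s.
6–10 s: v starts 20 cm/s; Δx = 20·4 + ½·5·4² = 120 cm; v ends 40 cm/s.
10–13 s: v starts 40 cm/s; Δx = 40·3 + ½·-1·3² = 115.5 cm; v ends 37 cm/s.
x(13) = 10 + Σ Δx = 344 cm.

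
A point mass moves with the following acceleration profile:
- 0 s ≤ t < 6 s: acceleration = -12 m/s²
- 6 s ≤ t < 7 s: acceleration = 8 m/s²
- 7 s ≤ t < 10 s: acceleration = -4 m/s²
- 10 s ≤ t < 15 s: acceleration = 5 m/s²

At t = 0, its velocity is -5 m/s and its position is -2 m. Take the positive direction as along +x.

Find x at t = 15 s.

On each constant-a segment, Δv = aΔt and Δx = v₀Δt + ½aΔt²; chain segment to segment.
0–6 s: v starts -5 m/s; Δx = -5·6 + ½·-12·6² = -246 m; v ends -77 m/s.
6–7 s: v starts -77 m/s; Δx = -77·1 + ½·8·1² = -73 m; v ends -69 m/s.
7–10 s: v starts -69 m/s; Δx = -69·3 + ½·-4·3² = -225 m; v ends -81 m/s.
10–15 s: v starts -81 m/s; Δx = -81·5 + ½·5·5² = -342.5 m; v ends -56 m/s.
x(15) = -2 + Σ Δx = -888.5 m.

-888.5 m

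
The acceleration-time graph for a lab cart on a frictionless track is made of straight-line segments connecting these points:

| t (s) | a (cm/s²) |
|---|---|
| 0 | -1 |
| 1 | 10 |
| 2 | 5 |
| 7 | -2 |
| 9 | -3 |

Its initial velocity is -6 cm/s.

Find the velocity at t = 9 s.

Δv equals the area under the a-t graph; then v = v₀ + Δv.
0–1 s: ½(-1 + 10)(1) = 4.5 cm/s
1–2 s: ½(10 + 5)(1) = 7.5 cm/s
2–7 s: ½(5 + -2)(5) = 7.5 cm/s
7–9 s: ½(-2 + -3)(2) = -5 cm/s
Δv = 14.5 cm/s, so v(9) = -6 + (14.5) = 8.5 cm/s.

8.5 cm/s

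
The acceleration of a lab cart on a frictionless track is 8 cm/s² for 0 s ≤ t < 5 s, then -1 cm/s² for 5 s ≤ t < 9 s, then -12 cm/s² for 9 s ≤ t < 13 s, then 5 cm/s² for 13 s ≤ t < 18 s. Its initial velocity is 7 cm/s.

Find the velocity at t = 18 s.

Δv equals the area under the a-t graph; then v = v₀ + Δv.
0–5 s: 8 × 5 = 40 cm/s
5–9 s: -1 × 4 = -4 cm/s
9–13 s: -12 × 4 = -48 cm/s
13–18 s: 5 × 5 = 25 cm/s
Δv = 13 cm/s, so v(18) = 7 + (13) = 20 cm/s.

20 cm/s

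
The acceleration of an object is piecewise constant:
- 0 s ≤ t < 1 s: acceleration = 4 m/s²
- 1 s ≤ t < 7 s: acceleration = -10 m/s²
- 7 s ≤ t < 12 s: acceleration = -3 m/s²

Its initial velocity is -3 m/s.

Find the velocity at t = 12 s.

-74 m/s

Δv equals the area under the a-t graph; then v = v₀ + Δv.
0–1 s: 4 × 1 = 4 m/s
1–7 s: -10 × 6 = -60 m/s
7–12 s: -3 × 5 = -15 m/s
Δv = -71 m/s, so v(12) = -3 + (-71) = -74 m/s.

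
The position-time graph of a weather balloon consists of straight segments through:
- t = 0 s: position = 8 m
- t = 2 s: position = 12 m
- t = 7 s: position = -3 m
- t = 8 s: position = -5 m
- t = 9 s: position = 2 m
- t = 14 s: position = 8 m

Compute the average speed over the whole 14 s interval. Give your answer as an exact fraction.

Average speed = (total path length)/(elapsed time); on a piecewise-linear x-t graph the path length is Σ|Δx|.
0–2 s: |Δx| = |12 − 8| = 4 m
2–7 s: |Δx| = |-3 − 12| = 15 m
7–8 s: |Δx| = |-5 − -3| = 2 m
8–9 s: |Δx| = |2 − -5| = 7 m
9–14 s: |Δx| = |8 − 2| = 6 m
Total path = 34 m; average speed = 34/14 = 17/7 m/s.

17/7 m/s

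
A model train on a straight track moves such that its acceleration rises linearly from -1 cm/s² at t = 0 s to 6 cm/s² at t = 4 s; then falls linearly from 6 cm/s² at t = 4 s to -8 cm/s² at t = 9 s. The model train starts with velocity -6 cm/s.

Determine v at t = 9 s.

-1 cm/s

Δv equals the area under the a-t graph; then v = v₀ + Δv.
0–4 s: ½(-1 + 6)(4) = 10 cm/s
4–9 s: ½(6 + -8)(5) = -5 cm/s
Δv = 5 cm/s, so v(9) = -6 + (5) = -1 cm/s.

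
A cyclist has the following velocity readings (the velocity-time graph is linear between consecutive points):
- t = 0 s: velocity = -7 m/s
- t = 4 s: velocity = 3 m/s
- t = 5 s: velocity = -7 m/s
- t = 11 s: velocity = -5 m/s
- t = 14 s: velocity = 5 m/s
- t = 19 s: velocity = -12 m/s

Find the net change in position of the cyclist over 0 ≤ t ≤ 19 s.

Net displacement equals the area under the velocity-time graph (areas below the axis count negative).
0–4 s: ½(-7 + 3)(4) = -8 m
4–5 s: ½(3 + -7)(1) = -2 m
5–11 s: ½(-7 + -5)(6) = -36 m
11–14 s: ½(-5 + 5)(3) = 0 m
14–19 s: ½(5 + -12)(5) = -17.5 m
Net displacement = -63.5 m

-63.5 m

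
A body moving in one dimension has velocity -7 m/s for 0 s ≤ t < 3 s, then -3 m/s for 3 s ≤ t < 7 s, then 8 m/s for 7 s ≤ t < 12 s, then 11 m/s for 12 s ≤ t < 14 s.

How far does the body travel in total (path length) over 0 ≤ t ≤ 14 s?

95 m

Total distance travelled is ∫|v| dt — sum the magnitudes of each area piece.
0–3 s: |-7| × 3 = 21 m
3–7 s: |-3| × 4 = 12 m
7–12 s: |8| × 5 = 40 m
12–14 s: |11| × 2 = 22 m
Total distance = 95 m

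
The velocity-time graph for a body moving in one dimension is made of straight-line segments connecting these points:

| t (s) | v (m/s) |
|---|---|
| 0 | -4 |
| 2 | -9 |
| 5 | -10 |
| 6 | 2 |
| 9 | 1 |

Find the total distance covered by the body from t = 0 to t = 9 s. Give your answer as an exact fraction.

151/3 m

Distance (not displacement) is the total path length: add the absolute areas under v-t.
0–2 s: |½(-4 + -9)(2)| = 13 m
2–5 s: |½(-9 + -10)(3)| = 28.5 m
5–6 s: v = 0 at t = 35/6 s; triangle areas 25/6 + 1/6 = 13/3 m
6–9 s: |½(2 + 1)(3)| = 4.5 m
Total distance = 151/3 m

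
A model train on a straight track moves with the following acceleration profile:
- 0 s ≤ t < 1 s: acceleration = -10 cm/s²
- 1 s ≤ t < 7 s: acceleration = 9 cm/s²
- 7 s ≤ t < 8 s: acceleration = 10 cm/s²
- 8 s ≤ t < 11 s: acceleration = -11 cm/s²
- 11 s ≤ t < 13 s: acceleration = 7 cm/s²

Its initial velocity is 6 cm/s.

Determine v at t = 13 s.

Δv equals the area under the a-t graph; then v = v₀ + Δv.
0–1 s: -10 × 1 = -10 cm/s
1–7 s: 9 × 6 = 54 cm/s
7–8 s: 10 × 1 = 10 cm/s
8–11 s: -11 × 3 = -33 cm/s
11–13 s: 7 × 2 = 14 cm/s
Δv = 35 cm/s, so v(13) = 6 + (35) = 41 cm/s.

41 cm/s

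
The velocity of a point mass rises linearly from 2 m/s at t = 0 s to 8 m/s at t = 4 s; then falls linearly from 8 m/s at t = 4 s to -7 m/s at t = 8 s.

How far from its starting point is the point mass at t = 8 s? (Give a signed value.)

22 m

Displacement is the signed area under the v-t curve.
0–4 s: ½(2 + 8)(4) = 20 m
4–8 s: ½(8 + -7)(4) = 2 m
Net displacement = 22 m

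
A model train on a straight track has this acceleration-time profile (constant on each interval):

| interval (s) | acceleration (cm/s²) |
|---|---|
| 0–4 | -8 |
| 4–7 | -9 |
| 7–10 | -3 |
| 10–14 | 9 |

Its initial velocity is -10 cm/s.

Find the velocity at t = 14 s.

-42 cm/s

Δv equals the area under the a-t graph; then v = v₀ + Δv.
0–4 s: -8 × 4 = -32 cm/s
4–7 s: -9 × 3 = -27 cm/s
7–10 s: -3 × 3 = -9 cm/s
10–14 s: 9 × 4 = 36 cm/s
Δv = -32 cm/s, so v(14) = -10 + (-32) = -42 cm/s.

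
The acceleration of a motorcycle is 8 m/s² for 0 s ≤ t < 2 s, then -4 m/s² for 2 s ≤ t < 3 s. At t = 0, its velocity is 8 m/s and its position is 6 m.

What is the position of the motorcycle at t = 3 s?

60 m

On each constant-a segment, Δv = aΔt and Δx = v₀Δt + ½aΔt²; chain segment to segment.
0–2 s: v starts 8 m/s; Δx = 8·2 + ½·8·2² = 32 m; v ends 24 m/s.
2–3 s: v starts 24 m/s; Δx = 24·1 + ½·-4·1² = 22 m; v ends 20 m/s.
x(3) = 6 + Σ Δx = 60 m.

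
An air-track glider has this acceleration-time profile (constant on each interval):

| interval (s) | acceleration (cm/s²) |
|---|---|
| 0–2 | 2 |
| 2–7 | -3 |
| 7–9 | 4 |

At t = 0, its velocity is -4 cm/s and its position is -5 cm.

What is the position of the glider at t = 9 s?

On each constant-a segment, Δv = aΔt and Δx = v₀Δt + ½aΔt²; chain segment to segment.
0–2 s: v starts -4 cm/s; Δx = -4·2 + ½·2·2² = -4 cm; v ends 0 cm/s.
2–7 s: v starts 0 cm/s; Δx = 0·5 + ½·-3·5² = -37.5 cm; v ends -15 cm/s.
7–9 s: v starts -15 cm/s; Δx = -15·2 + ½·4·2² = -22 cm; v ends -7 cm/s.
x(9) = -5 + Σ Δx = -68.5 cm.

-68.5 cm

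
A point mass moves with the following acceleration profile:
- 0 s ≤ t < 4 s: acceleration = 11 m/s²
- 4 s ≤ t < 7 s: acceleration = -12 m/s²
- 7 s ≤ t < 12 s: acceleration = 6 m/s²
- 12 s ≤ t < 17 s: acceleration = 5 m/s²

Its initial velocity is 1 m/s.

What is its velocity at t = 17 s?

Δv equals the area under the a-t graph; then v = v₀ + Δv.
0–4 s: 11 × 4 = 44 m/s
4–7 s: -12 × 3 = -36 m/s
7–12 s: 6 × 5 = 30 m/s
12–17 s: 5 × 5 = 25 m/s
Δv = 63 m/s, so v(17) = 1 + (63) = 64 m/s.

64 m/s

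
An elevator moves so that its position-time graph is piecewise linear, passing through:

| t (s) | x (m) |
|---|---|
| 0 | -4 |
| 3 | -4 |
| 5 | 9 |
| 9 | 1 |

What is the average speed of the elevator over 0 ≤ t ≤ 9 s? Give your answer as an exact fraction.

Average speed = (total path length)/(elapsed time); on a piecewise-linear x-t graph the path length is Σ|Δx|.
0–3 s: |Δx| = |-4 − -4| = 0 m
3–5 s: |Δx| = |9 − -4| = 13 m
5–9 s: |Δx| = |1 − 9| = 8 m
Total path = 21 m; average speed = 21/9 = 7/3 m/s.

7/3 m/s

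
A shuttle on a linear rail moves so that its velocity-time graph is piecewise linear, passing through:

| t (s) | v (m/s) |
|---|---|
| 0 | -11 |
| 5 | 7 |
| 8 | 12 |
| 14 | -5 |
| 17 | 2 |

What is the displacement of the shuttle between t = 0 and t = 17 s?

35 m

Net displacement equals the area under the velocity-time graph (areas below the axis count negative).
0–5 s: ½(-11 + 7)(5) = -10 m
5–8 s: ½(7 + 12)(3) = 28.5 m
8–14 s: ½(12 + -5)(6) = 21 m
14–17 s: ½(-5 + 2)(3) = -4.5 m
Net displacement = 35 m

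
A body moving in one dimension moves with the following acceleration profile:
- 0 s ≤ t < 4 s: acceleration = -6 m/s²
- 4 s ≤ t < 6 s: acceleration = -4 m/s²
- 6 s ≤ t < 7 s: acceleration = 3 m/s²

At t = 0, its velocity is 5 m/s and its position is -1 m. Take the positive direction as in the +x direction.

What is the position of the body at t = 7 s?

-100.5 m

On each constant-a segment, Δv = aΔt and Δx = v₀Δt + ½aΔt²; chain segment to segment.
0–4 s: v starts 5 m/s; Δx = 5·4 + ½·-6·4² = -28 m; v ends -19 m/s.
4–6 s: v starts -19 m/s; Δx = -19·2 + ½·-4·2² = -46 m; v ends -27 m/s.
6–7 s: v starts -27 m/s; Δx = -27·1 + ½·3·1² = -25.5 m; v ends -24 m/s.
x(7) = -1 + Σ Δx = -100.5 m.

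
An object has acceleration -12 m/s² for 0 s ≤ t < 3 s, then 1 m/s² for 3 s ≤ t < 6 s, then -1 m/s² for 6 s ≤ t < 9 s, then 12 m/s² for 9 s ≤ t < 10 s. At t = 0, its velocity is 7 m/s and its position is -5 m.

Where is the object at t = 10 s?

On each constant-a segment, Δv = aΔt and Δx = v₀Δt + ½aΔt²; chain segment to segment.
0–3 s: v starts 7 m/s; Δx = 7·3 + ½·-12·3² = -33 m; v ends -29 m/s.
3–6 s: v starts -29 m/s; Δx = -29·3 + ½·1·3² = -82.5 m; v ends -26 m/s.
6–9 s: v starts -26 m/s; Δx = -26·3 + ½·-1·3² = -82.5 m; v ends -29 m/s.
9–10 s: v starts -29 m/s; Δx = -29·1 + ½·12·1² = -23 m; v ends -17 m/s.
x(10) = -5 + Σ Δx = -226 m.

-226 m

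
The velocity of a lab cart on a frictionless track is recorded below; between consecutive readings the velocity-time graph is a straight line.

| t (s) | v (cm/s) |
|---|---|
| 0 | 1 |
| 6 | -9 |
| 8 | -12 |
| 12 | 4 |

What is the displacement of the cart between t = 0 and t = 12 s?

-61 cm

Net displacement equals the area under the velocity-time graph (areas below the axis count negative).
0–6 s: ½(1 + -9)(6) = -24 cm
6–8 s: ½(-9 + -12)(2) = -21 cm
8–12 s: ½(-12 + 4)(4) = -16 cm
Net displacement = -61 cm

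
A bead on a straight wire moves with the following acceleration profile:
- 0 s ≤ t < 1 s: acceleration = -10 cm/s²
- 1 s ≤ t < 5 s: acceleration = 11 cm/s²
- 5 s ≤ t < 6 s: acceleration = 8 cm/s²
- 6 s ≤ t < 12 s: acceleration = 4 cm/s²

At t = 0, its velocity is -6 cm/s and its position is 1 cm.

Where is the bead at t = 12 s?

334 cm

On each constant-a segment, Δv = aΔt and Δx = v₀Δt + ½aΔt²; chain segment to segment.
0–1 s: v starts -6 cm/s; Δx = -6·1 + ½·-10·1² = -11 cm; v ends -16 cm/s.
1–5 s: v starts -16 cm/s; Δx = -16·4 + ½·11·4² = 24 cm; v ends 28 cm/s.
5–6 s: v starts 28 cm/s; Δx = 28·1 + ½·8·1² = 32 cm; v ends 36 cm/s.
6–12 s: v starts 36 cm/s; Δx = 36·6 + ½·4·6² = 288 cm; v ends 60 cm/s.
x(12) = 1 + Σ Δx = 334 cm.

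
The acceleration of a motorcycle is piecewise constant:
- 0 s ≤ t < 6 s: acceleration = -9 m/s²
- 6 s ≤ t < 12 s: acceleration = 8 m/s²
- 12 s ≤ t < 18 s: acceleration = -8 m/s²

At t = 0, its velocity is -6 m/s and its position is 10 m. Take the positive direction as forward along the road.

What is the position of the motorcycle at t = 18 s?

-620 m

On each constant-a segment, Δv = aΔt and Δx = v₀Δt + ½aΔt²; chain segment to segment.
0–6 s: v starts -6 m/s; Δx = -6·6 + ½·-9·6² = -198 m; v ends -60 m/s.
6–12 s: v starts -60 m/s; Δx = -60·6 + ½·8·6² = -216 m; v ends -12 m/s.
12–18 s: v starts -12 m/s; Δx = -12·6 + ½·-8·6² = -216 m; v ends -60 m/s.
x(18) = 10 + Σ Δx = -620 m.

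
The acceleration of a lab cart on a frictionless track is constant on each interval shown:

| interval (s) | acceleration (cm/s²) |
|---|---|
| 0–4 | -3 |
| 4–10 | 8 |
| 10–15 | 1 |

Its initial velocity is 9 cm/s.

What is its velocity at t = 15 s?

50 cm/s

Δv equals the area under the a-t graph; then v = v₀ + Δv.
0–4 s: -3 × 4 = -12 cm/s
4–10 s: 8 × 6 = 48 cm/s
10–15 s: 1 × 5 = 5 cm/s
Δv = 41 cm/s, so v(15) = 9 + (41) = 50 cm/s.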